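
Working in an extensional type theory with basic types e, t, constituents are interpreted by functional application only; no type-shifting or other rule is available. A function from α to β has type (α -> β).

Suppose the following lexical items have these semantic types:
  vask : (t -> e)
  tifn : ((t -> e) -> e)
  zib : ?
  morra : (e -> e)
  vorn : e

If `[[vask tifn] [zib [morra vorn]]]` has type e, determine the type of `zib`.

[[vask tifn] [zib [morra vorn]]] is required to be e. [vask tifn] : e cannot yield e as functor, so [zib [morra vorn]] : (e -> e).
[zib [morra vorn]] is required to be (e -> e). [morra vorn] : e cannot yield (e -> e) as functor, so zib : (e -> (e -> e)).

(e -> (e -> e))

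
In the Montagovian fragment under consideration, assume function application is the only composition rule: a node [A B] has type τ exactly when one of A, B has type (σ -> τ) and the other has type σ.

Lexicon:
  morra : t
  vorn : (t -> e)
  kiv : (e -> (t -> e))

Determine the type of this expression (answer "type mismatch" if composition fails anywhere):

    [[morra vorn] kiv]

[morra vorn]: vorn is (t -> e), morra is t; result e.
[[morra vorn] kiv]: kiv is (e -> (t -> e)), [morra vorn] is e; result (t -> e).

(t -> e)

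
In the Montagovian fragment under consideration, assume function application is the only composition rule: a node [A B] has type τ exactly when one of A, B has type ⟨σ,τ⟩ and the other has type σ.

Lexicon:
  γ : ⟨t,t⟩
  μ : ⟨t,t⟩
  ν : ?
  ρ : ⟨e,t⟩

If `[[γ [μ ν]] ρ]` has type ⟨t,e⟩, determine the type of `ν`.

⟨⟨t,t⟩,⟨⟨t,t⟩,⟨⟨e,t⟩,⟨t,e⟩⟩⟩⟩

[[γ [μ ν]] ρ] must have type ⟨t,e⟩. The sister ρ has type ⟨e,t⟩; that is not a function onto ⟨t,e⟩, so [γ [μ ν]] must be the functor, of type ⟨⟨e,t⟩,⟨t,e⟩⟩.
[γ [μ ν]] must have type ⟨⟨e,t⟩,⟨t,e⟩⟩. The sister γ has type ⟨t,t⟩; that is not a function onto ⟨⟨e,t⟩,⟨t,e⟩⟩, so [μ ν] must be the functor, of type ⟨⟨t,t⟩,⟨⟨e,t⟩,⟨t,e⟩⟩⟩.
[μ ν] must have type ⟨⟨t,t⟩,⟨⟨e,t⟩,⟨t,e⟩⟩⟩. The sister μ has type ⟨t,t⟩; that is not a function onto ⟨⟨t,t⟩,⟨⟨e,t⟩,⟨t,e⟩⟩⟩, so ν must be the functor, of type ⟨⟨t,t⟩,⟨⟨t,t⟩,⟨⟨e,t⟩,⟨t,e⟩⟩⟩⟩.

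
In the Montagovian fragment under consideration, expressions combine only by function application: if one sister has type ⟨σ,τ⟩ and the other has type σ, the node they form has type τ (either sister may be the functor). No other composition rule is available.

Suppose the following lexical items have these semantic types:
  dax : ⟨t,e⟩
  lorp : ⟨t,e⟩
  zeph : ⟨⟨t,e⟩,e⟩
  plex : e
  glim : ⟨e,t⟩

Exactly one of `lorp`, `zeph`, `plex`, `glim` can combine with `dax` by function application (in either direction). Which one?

lorp : ⟨t,e⟩ — does not combine with dax.
zeph — combines: zeph : ⟨⟨t,e⟩,e⟩ takes dax : ⟨t,e⟩ as argument, giving e.
plex : e — does not combine with dax.
glim : ⟨e,t⟩ — does not combine with dax.

zeph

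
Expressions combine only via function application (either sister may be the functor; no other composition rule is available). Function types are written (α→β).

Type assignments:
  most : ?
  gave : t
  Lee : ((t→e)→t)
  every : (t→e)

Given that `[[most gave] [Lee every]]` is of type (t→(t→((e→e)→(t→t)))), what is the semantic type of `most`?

(t→(t→(t→(t→((e→e)→(t→t))))))

[[most gave] [Lee every]] must have type (t→(t→((e→e)→(t→t)))). The sister [Lee every] has type t; that is not a function onto (t→(t→((e→e)→(t→t)))), so [most gave] must be the functor, of type (t→(t→(t→((e→e)→(t→t))))).
[most gave] must have type (t→(t→(t→((e→e)→(t→t))))). The sister gave has type t; that is not a function onto (t→(t→(t→((e→e)→(t→t))))), so most must be the functor, of type (t→(t→(t→(t→((e→e)→(t→t)))))).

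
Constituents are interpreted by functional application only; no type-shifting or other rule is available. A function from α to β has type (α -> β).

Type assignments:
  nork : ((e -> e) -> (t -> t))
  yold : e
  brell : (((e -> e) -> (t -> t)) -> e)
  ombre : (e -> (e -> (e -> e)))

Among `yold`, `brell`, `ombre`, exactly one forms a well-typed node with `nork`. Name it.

yold : e — nork needs (e -> e); yold needs nothing (atomic); neither fits.
brell — combines: brell : (((e -> e) -> (t -> t)) -> e) takes nork : ((e -> e) -> (t -> t)) as argument, giving e.
ombre : (e -> (e -> (e -> e))) — nork needs (e -> e); ombre needs e; neither fits.

brell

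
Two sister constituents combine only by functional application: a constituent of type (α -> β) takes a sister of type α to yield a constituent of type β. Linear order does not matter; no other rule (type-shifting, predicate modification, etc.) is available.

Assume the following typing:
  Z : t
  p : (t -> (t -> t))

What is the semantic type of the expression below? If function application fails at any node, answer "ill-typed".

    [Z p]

(t -> t)

[Z p]: (t -> (t -> t)) applied to t yields (t -> t).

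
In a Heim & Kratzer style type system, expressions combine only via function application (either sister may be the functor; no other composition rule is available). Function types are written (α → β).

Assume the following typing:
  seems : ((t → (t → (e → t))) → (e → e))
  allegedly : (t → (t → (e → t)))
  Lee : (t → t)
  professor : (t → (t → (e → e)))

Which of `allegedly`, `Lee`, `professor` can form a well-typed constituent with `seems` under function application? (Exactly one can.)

allegedly

allegedly — combines: seems : ((t → (t → (e → t))) → (e → e)) takes allegedly : (t → (t → (e → t))) as argument, giving (e → e).
Lee : (t → t) — does not combine with seems.
professor : (t → (t → (e → e))) — does not combine with seems.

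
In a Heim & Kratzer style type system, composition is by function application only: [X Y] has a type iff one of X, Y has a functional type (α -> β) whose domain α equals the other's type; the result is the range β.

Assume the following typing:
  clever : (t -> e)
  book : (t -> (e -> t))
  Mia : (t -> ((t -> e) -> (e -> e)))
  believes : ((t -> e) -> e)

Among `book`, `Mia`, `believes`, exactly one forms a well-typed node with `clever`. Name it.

believes

book : (t -> (e -> t)) — no; clever wants t, and book wants t.
Mia : (t -> ((t -> e) -> (e -> e))) — no; clever wants t, and Mia wants t.
believes — combines: believes : ((t -> e) -> e) takes clever : (t -> e) as argument, giving e.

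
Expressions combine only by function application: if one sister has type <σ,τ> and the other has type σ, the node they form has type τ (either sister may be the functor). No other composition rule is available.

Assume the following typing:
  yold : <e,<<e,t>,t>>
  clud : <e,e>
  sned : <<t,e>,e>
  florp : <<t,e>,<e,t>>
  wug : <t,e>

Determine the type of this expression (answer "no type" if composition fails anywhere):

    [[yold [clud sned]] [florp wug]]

At [clud sned]: neither <e,e> nor <<t,e>,e> can take the other as argument; the node is ill-typed.

no type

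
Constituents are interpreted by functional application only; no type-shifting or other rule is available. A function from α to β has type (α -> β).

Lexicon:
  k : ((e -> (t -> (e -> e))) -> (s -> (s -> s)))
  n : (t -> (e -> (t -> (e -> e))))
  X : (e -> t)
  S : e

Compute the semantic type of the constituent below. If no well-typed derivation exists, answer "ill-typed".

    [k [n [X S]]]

(s -> (s -> s))

[X S]: (e -> t) applied to e yields t.
[n [X S]]: (t -> (e -> (t -> (e -> e)))) applied to t yields (e -> (t -> (e -> e))).
[k [n [X S]]]: ((e -> (t -> (e -> e))) -> (s -> (s -> s))) applied to (e -> (t -> (e -> e))) yields (s -> (s -> s)).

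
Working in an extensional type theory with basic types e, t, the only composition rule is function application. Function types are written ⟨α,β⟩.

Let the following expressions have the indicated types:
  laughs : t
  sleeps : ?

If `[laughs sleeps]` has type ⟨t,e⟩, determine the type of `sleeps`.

[laughs sleeps] must have type ⟨t,e⟩. The sister laughs has type t; that is not a function onto ⟨t,e⟩, so sleeps must be the functor, of type ⟨t,⟨t,e⟩⟩.

⟨t,⟨t,e⟩⟩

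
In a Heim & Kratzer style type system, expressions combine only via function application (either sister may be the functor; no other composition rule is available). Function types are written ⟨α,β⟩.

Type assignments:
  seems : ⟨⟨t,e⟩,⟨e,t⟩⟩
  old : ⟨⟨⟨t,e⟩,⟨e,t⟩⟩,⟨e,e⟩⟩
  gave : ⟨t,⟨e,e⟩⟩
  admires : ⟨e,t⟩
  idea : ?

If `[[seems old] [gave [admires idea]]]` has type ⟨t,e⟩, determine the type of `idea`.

⟨⟨e,t⟩,⟨⟨t,⟨e,e⟩⟩,⟨⟨e,e⟩,⟨t,e⟩⟩⟩⟩

For [[seems old] [gave [admires idea]]] to have type ⟨t,e⟩ with [seems old] of type ⟨e,e⟩, [gave [admires idea]] must be the function: [gave [admires idea]] : ⟨⟨e,e⟩,⟨t,e⟩⟩.
For [gave [admires idea]] to have type ⟨⟨e,e⟩,⟨t,e⟩⟩ with gave of type ⟨t,⟨e,e⟩⟩, [admires idea] must be the function: [admires idea] : ⟨⟨t,⟨e,e⟩⟩,⟨⟨e,e⟩,⟨t,e⟩⟩⟩.
For [admires idea] to have type ⟨⟨t,⟨e,e⟩⟩,⟨⟨e,e⟩,⟨t,e⟩⟩⟩ with admires of type ⟨e,t⟩, idea must be the function: idea : ⟨⟨e,t⟩,⟨⟨t,⟨e,e⟩⟩,⟨⟨e,e⟩,⟨t,e⟩⟩⟩⟩.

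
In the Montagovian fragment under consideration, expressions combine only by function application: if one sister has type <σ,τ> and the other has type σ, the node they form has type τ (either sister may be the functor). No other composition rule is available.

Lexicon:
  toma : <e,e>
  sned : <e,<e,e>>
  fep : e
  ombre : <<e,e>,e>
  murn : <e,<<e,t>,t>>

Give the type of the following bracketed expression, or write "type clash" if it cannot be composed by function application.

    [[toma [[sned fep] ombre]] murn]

<<e,t>,t>

[sned fep]: <e,<e,e>> applied to e yields <e,e>.
[[sned fep] ombre]: <<e,e>,e> applied to <e,e> yields e.
[toma [[sned fep] ombre]]: <e,e> applied to e yields e.
[[toma [[sned fep] ombre]] murn]: <e,<<e,t>,t>> applied to e yields <<e,t>,t>.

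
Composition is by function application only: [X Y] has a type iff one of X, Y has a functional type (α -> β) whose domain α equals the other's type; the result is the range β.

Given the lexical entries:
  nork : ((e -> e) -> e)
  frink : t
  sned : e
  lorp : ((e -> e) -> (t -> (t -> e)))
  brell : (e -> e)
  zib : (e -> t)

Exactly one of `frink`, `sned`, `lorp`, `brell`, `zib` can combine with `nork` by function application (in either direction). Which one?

frink : t — neither side's domain matches the other.
sned : e — neither side's domain matches the other.
lorp : ((e -> e) -> (t -> (t -> e))) — neither side's domain matches the other.
brell — combines: nork : ((e -> e) -> e) takes brell : (e -> e) as argument, giving e.
zib : (e -> t) — neither side's domain matches the other.

brell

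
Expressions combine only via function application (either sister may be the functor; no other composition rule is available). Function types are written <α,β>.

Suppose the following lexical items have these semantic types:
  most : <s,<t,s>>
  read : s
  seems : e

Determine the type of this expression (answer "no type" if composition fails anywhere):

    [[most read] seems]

no type

[most read]: most is <s,<t,s>>, read is s; result <t,s>.
At [[most read] seems]: neither <t,s> nor e can take the other as argument; the node is ill-typed.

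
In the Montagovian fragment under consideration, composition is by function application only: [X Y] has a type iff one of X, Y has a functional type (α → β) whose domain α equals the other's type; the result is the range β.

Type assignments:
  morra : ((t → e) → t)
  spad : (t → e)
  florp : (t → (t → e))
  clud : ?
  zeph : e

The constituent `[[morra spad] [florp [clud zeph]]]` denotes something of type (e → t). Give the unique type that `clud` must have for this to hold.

[[morra spad] [florp [clud zeph]]] must have type (e → t). The sister [morra spad] has type t; that is not a function onto (e → t), so [florp [clud zeph]] must be the functor, of type (t → (e → t)).
[florp [clud zeph]] must have type (t → (e → t)). The sister florp has type (t → (t → e)); that is not a function onto (t → (e → t)), so [clud zeph] must be the functor, of type ((t → (t → e)) → (t → (e → t))).
[clud zeph] must have type ((t → (t → e)) → (t → (e → t))). The sister zeph has type e; that is not a function onto ((t → (t → e)) → (t → (e → t))), so clud must be the functor, of type (e → ((t → (t → e)) → (t → (e → t)))).

(e → ((t → (t → e)) → (t → (e → t))))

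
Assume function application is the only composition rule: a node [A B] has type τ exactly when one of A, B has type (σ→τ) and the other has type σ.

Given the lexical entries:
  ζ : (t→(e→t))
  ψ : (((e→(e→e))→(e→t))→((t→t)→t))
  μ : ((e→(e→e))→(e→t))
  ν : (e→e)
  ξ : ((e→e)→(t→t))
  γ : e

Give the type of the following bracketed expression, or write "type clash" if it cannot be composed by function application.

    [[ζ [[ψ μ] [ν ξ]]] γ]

[ψ μ]: (((e→(e→e))→(e→t))→((t→t)→t)) applied to ((e→(e→e))→(e→t)) yields ((t→t)→t).
[ν ξ]: ((e→e)→(t→t)) applied to (e→e) yields (t→t).
[[ψ μ] [ν ξ]]: ((t→t)→t) applied to (t→t) yields t.
[ζ [[ψ μ] [ν ξ]]]: (t→(e→t)) applied to t yields (e→t).
[[ζ [[ψ μ] [ν ξ]]] γ]: (e→t) applied to e yields t.

t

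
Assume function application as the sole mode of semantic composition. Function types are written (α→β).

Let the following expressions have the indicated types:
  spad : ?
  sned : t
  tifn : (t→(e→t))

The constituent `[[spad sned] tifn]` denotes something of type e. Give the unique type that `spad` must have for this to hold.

(t→((t→(e→t))→e))

[[spad sned] tifn] must have type e. The sister tifn has type (t→(e→t)); that is not a function onto e, so [spad sned] must be the functor, of type ((t→(e→t))→e).
[spad sned] must have type ((t→(e→t))→e). The sister sned has type t; that is not a function onto ((t→(e→t))→e), so spad must be the functor, of type (t→((t→(e→t))→e)).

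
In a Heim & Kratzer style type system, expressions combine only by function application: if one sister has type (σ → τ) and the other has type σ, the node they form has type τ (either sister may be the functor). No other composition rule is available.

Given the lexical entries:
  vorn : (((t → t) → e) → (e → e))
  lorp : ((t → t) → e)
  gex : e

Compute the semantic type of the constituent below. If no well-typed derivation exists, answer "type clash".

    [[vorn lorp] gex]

e

[vorn lorp] — vorn of type (((t → t) → e) → (e → e)) combines with lorp of type ((t → t) → e): type (e → e).
[[vorn lorp] gex] — [vorn lorp] of type (e → e) combines with gex of type e: type e.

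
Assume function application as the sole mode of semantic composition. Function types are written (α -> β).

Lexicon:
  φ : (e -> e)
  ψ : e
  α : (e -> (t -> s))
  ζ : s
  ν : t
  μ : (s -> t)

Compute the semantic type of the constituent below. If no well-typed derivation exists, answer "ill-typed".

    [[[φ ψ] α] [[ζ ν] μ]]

ill-typed

At [φ ψ], φ : (e -> e) takes ψ : e, giving e.
At [[φ ψ] α], α : (e -> (t -> s)) takes [φ ψ] : e, giving (t -> s).
At [ζ ν]: neither s nor t can take the other as argument; the node is ill-typed.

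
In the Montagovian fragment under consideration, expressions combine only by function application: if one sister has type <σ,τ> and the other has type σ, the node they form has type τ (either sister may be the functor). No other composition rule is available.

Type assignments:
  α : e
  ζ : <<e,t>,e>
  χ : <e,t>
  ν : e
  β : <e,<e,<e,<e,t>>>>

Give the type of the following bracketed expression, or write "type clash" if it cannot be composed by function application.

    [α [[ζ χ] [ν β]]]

[ζ χ] — ζ of type <<e,t>,e> combines with χ of type <e,t>: type e.
[ν β] — β of type <e,<e,<e,<e,t>>>> combines with ν of type e: type <e,<e,<e,t>>>.
[[ζ χ] [ν β]] — [ν β] of type <e,<e,<e,t>>> combines with [ζ χ] of type e: type <e,<e,t>>.
[α [[ζ χ] [ν β]]] — [[ζ χ] [ν β]] of type <e,<e,t>> combines with α of type e: type <e,t>.

<e,t>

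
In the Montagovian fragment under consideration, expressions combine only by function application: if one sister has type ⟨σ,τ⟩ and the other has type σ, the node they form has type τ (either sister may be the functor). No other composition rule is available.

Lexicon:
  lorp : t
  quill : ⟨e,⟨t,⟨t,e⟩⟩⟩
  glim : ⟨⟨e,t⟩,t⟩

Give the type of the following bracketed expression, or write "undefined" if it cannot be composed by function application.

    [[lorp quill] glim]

undefined

[lorp quill]: t and ⟨e,⟨t,⟨t,e⟩⟩⟩ cannot combine by function application — type clash.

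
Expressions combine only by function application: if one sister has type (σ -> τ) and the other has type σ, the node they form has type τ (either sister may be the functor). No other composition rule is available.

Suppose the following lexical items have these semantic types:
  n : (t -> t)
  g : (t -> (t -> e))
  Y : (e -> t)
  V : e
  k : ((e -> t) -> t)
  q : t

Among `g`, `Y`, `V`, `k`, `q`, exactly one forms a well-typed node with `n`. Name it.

q

g : (t -> (t -> e)) — no; n wants t, and g wants t.
Y : (e -> t) — no; n wants t, and Y wants e.
V : e — no; n wants t, and V wants nothing (atomic).
k : ((e -> t) -> t) — no; n wants t, and k wants (e -> t).
q — combines: n : (t -> t) takes q : t as argument, giving t.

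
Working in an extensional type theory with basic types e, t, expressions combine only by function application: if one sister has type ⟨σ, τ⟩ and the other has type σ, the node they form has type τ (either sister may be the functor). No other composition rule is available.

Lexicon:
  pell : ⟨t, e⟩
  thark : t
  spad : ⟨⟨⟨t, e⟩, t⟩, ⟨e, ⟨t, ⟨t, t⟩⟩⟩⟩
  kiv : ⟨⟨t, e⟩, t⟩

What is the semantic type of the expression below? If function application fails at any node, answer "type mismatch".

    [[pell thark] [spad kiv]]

[pell thark]: ⟨t, e⟩ applied to t yields e.
[spad kiv]: ⟨⟨⟨t, e⟩, t⟩, ⟨e, ⟨t, ⟨t, t⟩⟩⟩⟩ applied to ⟨⟨t, e⟩, t⟩ yields ⟨e, ⟨t, ⟨t, t⟩⟩⟩.
[[pell thark] [spad kiv]]: ⟨e, ⟨t, ⟨t, t⟩⟩⟩ applied to e yields ⟨t, ⟨t, t⟩⟩.

⟨t, ⟨t, t⟩⟩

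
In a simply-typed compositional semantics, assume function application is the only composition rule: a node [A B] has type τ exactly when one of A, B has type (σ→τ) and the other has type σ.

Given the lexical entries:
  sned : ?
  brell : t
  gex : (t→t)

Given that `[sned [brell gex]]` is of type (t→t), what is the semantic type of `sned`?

[sned [brell gex]] must have type (t→t). The sister [brell gex] has type t; that is not a function onto (t→t), so sned must be the functor, of type (t→(t→t)).

(t→(t→t))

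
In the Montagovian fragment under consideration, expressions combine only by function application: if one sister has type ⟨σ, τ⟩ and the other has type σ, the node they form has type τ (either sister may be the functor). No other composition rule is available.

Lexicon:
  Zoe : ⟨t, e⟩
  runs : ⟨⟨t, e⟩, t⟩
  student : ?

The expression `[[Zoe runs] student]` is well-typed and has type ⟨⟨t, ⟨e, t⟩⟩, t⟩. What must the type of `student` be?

⟨t, ⟨⟨t, ⟨e, t⟩⟩, t⟩⟩

At [[Zoe runs] student] (required: ⟨⟨t, ⟨e, t⟩⟩, t⟩): [Zoe runs] is t, which is not a function with range ⟨⟨t, ⟨e, t⟩⟩, t⟩; hence student is the functor — type ⟨t, ⟨⟨t, ⟨e, t⟩⟩, t⟩⟩.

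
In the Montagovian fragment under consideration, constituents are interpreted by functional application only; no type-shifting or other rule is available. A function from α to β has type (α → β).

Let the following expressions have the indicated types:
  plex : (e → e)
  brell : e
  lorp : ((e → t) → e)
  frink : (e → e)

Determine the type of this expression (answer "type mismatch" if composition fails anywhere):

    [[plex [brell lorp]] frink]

type mismatch

[brell lorp]: e and ((e → t) → e) cannot combine by function application — type clash.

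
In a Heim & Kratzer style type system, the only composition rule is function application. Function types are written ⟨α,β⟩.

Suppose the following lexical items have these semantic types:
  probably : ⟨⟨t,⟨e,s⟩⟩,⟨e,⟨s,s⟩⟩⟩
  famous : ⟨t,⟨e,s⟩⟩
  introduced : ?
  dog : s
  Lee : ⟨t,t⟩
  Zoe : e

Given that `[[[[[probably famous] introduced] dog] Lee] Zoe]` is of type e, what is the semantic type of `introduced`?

⟨⟨e,⟨s,s⟩⟩,⟨s,⟨⟨t,t⟩,⟨e,e⟩⟩⟩⟩

[[[[[probably famous] introduced] dog] Lee] Zoe] must have type e. The sister Zoe has type e; that is not a function onto e, so [[[[probably famous] introduced] dog] Lee] must be the functor, of type ⟨e,e⟩.
[[[[probably famous] introduced] dog] Lee] must have type ⟨e,e⟩. The sister Lee has type ⟨t,t⟩; that is not a function onto ⟨e,e⟩, so [[[probably famous] introduced] dog] must be the functor, of type ⟨⟨t,t⟩,⟨e,e⟩⟩.
[[[probably famous] introduced] dog] must have type ⟨⟨t,t⟩,⟨e,e⟩⟩. The sister dog has type s; that is not a function onto ⟨⟨t,t⟩,⟨e,e⟩⟩, so [[probably famous] introduced] must be the functor, of type ⟨s,⟨⟨t,t⟩,⟨e,e⟩⟩⟩.
[[probably famous] introduced] must have type ⟨s,⟨⟨t,t⟩,⟨e,e⟩⟩⟩. The sister [probably famous] has type ⟨e,⟨s,s⟩⟩; that is not a function onto ⟨s,⟨⟨t,t⟩,⟨e,e⟩⟩⟩, so introduced must be the functor, of type ⟨⟨e,⟨s,s⟩⟩,⟨s,⟨⟨t,t⟩,⟨e,e⟩⟩⟩⟩.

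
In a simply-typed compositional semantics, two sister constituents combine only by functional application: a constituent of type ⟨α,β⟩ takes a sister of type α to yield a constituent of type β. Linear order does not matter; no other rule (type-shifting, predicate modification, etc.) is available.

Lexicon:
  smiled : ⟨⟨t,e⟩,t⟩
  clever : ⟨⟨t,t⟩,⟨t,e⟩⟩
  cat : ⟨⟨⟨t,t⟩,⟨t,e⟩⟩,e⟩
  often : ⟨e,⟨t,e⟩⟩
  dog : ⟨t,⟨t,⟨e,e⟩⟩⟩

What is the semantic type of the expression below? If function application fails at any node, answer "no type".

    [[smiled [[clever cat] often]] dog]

⟨t,⟨e,e⟩⟩

[clever cat]: cat is ⟨⟨⟨t,t⟩,⟨t,e⟩⟩,e⟩, clever is ⟨⟨t,t⟩,⟨t,e⟩⟩; result e.
[[clever cat] often]: often is ⟨e,⟨t,e⟩⟩, [clever cat] is e; result ⟨t,e⟩.
[smiled [[clever cat] often]]: smiled is ⟨⟨t,e⟩,t⟩, [[clever cat] often] is ⟨t,e⟩; result t.
[[smiled [[clever cat] often]] dog]: dog is ⟨t,⟨t,⟨e,e⟩⟩⟩, [smiled [[clever cat] often]] is t; result ⟨t,⟨e,e⟩⟩.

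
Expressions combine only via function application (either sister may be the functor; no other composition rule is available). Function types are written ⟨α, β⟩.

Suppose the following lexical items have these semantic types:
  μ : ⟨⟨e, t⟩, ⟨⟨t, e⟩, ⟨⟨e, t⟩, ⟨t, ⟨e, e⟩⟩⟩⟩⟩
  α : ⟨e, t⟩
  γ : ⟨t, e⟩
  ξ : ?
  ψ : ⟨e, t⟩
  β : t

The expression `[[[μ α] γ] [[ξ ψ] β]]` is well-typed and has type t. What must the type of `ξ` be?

⟨⟨e, t⟩, ⟨t, ⟨⟨⟨e, t⟩, ⟨t, ⟨e, e⟩⟩⟩, t⟩⟩⟩

For [[[μ α] γ] [[ξ ψ] β]] to have type t with [[μ α] γ] of type ⟨⟨e, t⟩, ⟨t, ⟨e, e⟩⟩⟩, [[ξ ψ] β] must be the function: [[ξ ψ] β] : ⟨⟨⟨e, t⟩, ⟨t, ⟨e, e⟩⟩⟩, t⟩.
For [[ξ ψ] β] to have type ⟨⟨⟨e, t⟩, ⟨t, ⟨e, e⟩⟩⟩, t⟩ with β of type t, [ξ ψ] must be the function: [ξ ψ] : ⟨t, ⟨⟨⟨e, t⟩, ⟨t, ⟨e, e⟩⟩⟩, t⟩⟩.
For [ξ ψ] to have type ⟨t, ⟨⟨⟨e, t⟩, ⟨t, ⟨e, e⟩⟩⟩, t⟩⟩ with ψ of type ⟨e, t⟩, ξ must be the function: ξ : ⟨⟨e, t⟩, ⟨t, ⟨⟨⟨e, t⟩, ⟨t, ⟨e, e⟩⟩⟩, t⟩⟩⟩.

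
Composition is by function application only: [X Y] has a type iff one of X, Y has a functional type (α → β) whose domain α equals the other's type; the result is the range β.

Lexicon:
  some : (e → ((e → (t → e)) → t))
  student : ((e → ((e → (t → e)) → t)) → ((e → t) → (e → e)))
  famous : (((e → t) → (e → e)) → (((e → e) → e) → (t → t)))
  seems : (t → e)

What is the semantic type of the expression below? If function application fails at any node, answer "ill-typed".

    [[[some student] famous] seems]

ill-typed

[some student]: functor student : ((e → ((e → (t → e)) → t)) → ((e → t) → (e → e))), argument some : (e → ((e → (t → e)) → t)); result ((e → t) → (e → e)).
[[some student] famous]: functor famous : (((e → t) → (e → e)) → (((e → e) → e) → (t → t))), argument [some student] : ((e → t) → (e → e)); result (((e → e) → e) → (t → t)).
At [[[some student] famous] seems]: neither (((e → e) → e) → (t → t)) nor (t → e) can take the other as argument; the node is ill-typed.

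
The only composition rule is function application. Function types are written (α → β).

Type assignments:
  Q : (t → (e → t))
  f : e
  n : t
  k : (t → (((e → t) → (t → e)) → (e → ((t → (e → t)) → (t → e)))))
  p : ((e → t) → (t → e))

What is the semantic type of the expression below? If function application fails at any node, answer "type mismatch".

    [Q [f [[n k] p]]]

(t → e)

At [n k], k : (t → (((e → t) → (t → e)) → (e → ((t → (e → t)) → (t → e))))) takes n : t, giving (((e → t) → (t → e)) → (e → ((t → (e → t)) → (t → e)))).
At [[n k] p], [n k] : (((e → t) → (t → e)) → (e → ((t → (e → t)) → (t → e)))) takes p : ((e → t) → (t → e)), giving (e → ((t → (e → t)) → (t → e))).
At [f [[n k] p]], [[n k] p] : (e → ((t → (e → t)) → (t → e))) takes f : e, giving ((t → (e → t)) → (t → e)).
At [Q [f [[n k] p]]], [f [[n k] p]] : ((t → (e → t)) → (t → e)) takes Q : (t → (e → t)), giving (t → e).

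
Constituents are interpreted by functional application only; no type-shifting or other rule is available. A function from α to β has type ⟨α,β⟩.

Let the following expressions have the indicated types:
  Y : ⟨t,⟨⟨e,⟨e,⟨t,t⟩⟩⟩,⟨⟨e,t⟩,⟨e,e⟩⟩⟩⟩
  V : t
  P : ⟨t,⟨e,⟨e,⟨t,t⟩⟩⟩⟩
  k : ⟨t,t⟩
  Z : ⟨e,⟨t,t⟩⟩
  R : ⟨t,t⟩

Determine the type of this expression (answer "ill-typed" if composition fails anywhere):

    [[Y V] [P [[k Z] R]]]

[Y V]: Y is ⟨t,⟨⟨e,⟨e,⟨t,t⟩⟩⟩,⟨⟨e,t⟩,⟨e,e⟩⟩⟩⟩, V is t; result ⟨⟨e,⟨e,⟨t,t⟩⟩⟩,⟨⟨e,t⟩,⟨e,e⟩⟩⟩.
At [k Z]: neither ⟨t,t⟩ nor ⟨e,⟨t,t⟩⟩ can take the other as argument; the node is ill-typed.

ill-typed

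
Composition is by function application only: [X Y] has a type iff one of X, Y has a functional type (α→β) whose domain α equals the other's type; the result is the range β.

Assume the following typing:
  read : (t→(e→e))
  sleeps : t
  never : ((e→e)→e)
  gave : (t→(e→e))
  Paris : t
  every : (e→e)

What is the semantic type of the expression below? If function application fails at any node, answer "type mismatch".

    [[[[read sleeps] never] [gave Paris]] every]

[read sleeps]: read is (t→(e→e)), sleeps is t; result (e→e).
[[read sleeps] never]: never is ((e→e)→e), [read sleeps] is (e→e); result e.
[gave Paris]: gave is (t→(e→e)), Paris is t; result (e→e).
[[[read sleeps] never] [gave Paris]]: [gave Paris] is (e→e), [[read sleeps] never] is e; result e.
[[[[read sleeps] never] [gave Paris]] every]: every is (e→e), [[[read sleeps] never] [gave Paris]] is e; result e.

e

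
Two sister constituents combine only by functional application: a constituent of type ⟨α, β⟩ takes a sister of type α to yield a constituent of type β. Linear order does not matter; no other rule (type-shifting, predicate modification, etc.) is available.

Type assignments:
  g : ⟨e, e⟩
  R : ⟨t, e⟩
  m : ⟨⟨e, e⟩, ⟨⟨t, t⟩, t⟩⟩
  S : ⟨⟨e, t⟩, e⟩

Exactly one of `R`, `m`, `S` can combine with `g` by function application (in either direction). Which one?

R : ⟨t, e⟩ — does not combine with g.
m — combines: m : ⟨⟨e, e⟩, ⟨⟨t, t⟩, t⟩⟩ takes g : ⟨e, e⟩ as argument, giving ⟨⟨t, t⟩, t⟩.
S : ⟨⟨e, t⟩, e⟩ — does not combine with g.

m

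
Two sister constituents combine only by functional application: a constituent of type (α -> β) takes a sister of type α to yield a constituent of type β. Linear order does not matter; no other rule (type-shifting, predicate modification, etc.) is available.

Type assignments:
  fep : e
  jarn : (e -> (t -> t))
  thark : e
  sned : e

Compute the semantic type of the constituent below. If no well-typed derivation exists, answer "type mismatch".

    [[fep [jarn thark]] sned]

type mismatch

[jarn thark]: functor jarn : (e -> (t -> t)), argument thark : e; result (t -> t).
At [fep [jarn thark]]: neither e nor (t -> t) can take the other as argument; the node is ill-typed.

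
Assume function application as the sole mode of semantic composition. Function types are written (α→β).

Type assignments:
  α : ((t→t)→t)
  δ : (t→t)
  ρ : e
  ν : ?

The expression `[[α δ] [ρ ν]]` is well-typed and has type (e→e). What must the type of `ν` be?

(e→(t→(e→e)))

[[α δ] [ρ ν]] must have type (e→e). The sister [α δ] has type t; that is not a function onto (e→e), so [ρ ν] must be the functor, of type (t→(e→e)).
[ρ ν] must have type (t→(e→e)). The sister ρ has type e; that is not a function onto (t→(e→e)), so ν must be the functor, of type (e→(t→(e→e))).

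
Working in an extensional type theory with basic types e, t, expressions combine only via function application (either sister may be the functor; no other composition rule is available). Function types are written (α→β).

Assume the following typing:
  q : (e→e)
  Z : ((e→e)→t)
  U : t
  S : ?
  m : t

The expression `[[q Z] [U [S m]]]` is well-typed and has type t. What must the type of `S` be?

At [[q Z] [U [S m]]] (required: t): [q Z] is t, which is not a function with range t; hence [U [S m]] is the functor — type (t→t).
At [U [S m]] (required: (t→t)): U is t, which is not a function with range (t→t); hence [S m] is the functor — type (t→(t→t)).
At [S m] (required: (t→(t→t))): m is t, which is not a function with range (t→(t→t)); hence S is the functor — type (t→(t→(t→t))).

(t→(t→(t→t)))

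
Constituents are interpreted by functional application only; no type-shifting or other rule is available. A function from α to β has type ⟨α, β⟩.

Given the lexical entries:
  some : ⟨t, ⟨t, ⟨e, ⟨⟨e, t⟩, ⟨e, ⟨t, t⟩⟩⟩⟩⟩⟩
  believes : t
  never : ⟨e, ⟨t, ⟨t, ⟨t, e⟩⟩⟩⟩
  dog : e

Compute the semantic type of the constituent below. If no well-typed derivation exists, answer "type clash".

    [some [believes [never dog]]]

type clash

[never dog]: ⟨e, ⟨t, ⟨t, ⟨t, e⟩⟩⟩⟩ applied to e yields ⟨t, ⟨t, ⟨t, e⟩⟩⟩.
[believes [never dog]]: ⟨t, ⟨t, ⟨t, e⟩⟩⟩ applied to t yields ⟨t, ⟨t, e⟩⟩.
[some [believes [never dog]]]: ⟨t, ⟨t, ⟨e, ⟨⟨e, t⟩, ⟨e, ⟨t, t⟩⟩⟩⟩⟩⟩ with ⟨t, ⟨t, e⟩⟩ — neither is a function whose domain matches the other; composition fails here.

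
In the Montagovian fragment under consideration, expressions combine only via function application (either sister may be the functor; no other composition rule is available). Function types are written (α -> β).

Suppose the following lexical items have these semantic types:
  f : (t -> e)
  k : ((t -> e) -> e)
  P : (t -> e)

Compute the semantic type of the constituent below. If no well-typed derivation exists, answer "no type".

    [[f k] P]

[f k] — k of type ((t -> e) -> e) combines with f of type (t -> e): type e.
[[f k] P]: e with (t -> e) — neither is a function whose domain matches the other; composition fails here.

no type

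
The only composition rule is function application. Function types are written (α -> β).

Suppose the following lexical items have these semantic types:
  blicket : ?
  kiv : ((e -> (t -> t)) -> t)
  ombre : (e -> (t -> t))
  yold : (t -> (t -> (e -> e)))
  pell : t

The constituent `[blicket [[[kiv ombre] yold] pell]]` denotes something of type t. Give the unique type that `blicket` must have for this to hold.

((e -> e) -> t)

[blicket [[[kiv ombre] yold] pell]] must have type t. The sister [[[kiv ombre] yold] pell] has type (e -> e); that is not a function onto t, so blicket must be the functor, of type ((e -> e) -> t).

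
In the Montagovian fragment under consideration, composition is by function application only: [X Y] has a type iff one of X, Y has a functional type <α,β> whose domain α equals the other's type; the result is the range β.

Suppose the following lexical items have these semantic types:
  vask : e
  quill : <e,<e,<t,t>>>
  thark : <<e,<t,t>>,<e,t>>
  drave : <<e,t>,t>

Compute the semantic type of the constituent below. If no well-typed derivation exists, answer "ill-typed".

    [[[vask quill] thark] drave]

[vask quill] — quill of type <e,<e,<t,t>>> combines with vask of type e: type <e,<t,t>>.
[[vask quill] thark] — thark of type <<e,<t,t>>,<e,t>> combines with [vask quill] of type <e,<t,t>>: type <e,t>.
[[[vask quill] thark] drave] — drave of type <<e,t>,t> combines with [[vask quill] thark] of type <e,t>: type t.

t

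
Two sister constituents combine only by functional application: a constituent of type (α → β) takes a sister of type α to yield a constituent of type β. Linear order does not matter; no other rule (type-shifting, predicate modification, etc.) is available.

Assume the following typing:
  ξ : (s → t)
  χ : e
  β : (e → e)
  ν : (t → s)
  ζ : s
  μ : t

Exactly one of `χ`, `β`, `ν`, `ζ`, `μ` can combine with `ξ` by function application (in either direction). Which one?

ζ

χ : e — neither side's domain matches the other.
β : (e → e) — neither side's domain matches the other.
ν : (t → s) — neither side's domain matches the other.
ζ — combines: ξ : (s → t) takes ζ : s as argument, giving t.
μ : t — neither side's domain matches the other.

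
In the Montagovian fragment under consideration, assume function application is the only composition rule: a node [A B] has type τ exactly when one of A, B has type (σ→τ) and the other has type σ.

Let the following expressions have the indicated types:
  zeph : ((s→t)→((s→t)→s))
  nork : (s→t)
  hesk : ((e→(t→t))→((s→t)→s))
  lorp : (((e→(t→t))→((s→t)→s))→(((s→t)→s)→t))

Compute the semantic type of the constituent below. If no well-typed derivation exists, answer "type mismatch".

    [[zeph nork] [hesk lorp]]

t

[zeph nork] — zeph of type ((s→t)→((s→t)→s)) combines with nork of type (s→t): type ((s→t)→s).
[hesk lorp] — lorp of type (((e→(t→t))→((s→t)→s))→(((s→t)→s)→t)) combines with hesk of type ((e→(t→t))→((s→t)→s)): type (((s→t)→s)→t).
[[zeph nork] [hesk lorp]] — [hesk lorp] of type (((s→t)→s)→t) combines with [zeph nork] of type ((s→t)→s): type t.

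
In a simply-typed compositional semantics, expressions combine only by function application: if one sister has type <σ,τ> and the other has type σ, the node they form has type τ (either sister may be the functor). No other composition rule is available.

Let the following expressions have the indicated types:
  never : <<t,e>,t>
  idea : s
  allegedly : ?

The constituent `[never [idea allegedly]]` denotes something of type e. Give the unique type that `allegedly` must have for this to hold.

For [never [idea allegedly]] to have type e with never of type <<t,e>,t>, [idea allegedly] must be the function: [idea allegedly] : <<<t,e>,t>,e>.
For [idea allegedly] to have type <<<t,e>,t>,e> with idea of type s, allegedly must be the function: allegedly : <s,<<<t,e>,t>,e>>.

<s,<<<t,e>,t>,e>>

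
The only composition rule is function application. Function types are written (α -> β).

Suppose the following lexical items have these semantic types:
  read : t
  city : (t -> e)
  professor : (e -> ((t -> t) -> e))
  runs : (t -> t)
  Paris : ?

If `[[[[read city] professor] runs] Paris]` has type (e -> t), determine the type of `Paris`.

For [[[[read city] professor] runs] Paris] to have type (e -> t) with [[[read city] professor] runs] of type e, Paris must be the function: Paris : (e -> (e -> t)).

(e -> (e -> t))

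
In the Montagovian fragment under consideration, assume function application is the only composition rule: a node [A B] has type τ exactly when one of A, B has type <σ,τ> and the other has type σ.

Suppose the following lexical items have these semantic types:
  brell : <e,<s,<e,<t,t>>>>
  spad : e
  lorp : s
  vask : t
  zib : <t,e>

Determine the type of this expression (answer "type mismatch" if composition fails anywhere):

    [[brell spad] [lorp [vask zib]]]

type mismatch

[brell spad] — brell of type <e,<s,<e,<t,t>>>> combines with spad of type e: type <s,<e,<t,t>>>.
[vask zib] — zib of type <t,e> combines with vask of type t: type e.
[lorp [vask zib]]: s with e — neither is a function whose domain matches the other; composition fails here.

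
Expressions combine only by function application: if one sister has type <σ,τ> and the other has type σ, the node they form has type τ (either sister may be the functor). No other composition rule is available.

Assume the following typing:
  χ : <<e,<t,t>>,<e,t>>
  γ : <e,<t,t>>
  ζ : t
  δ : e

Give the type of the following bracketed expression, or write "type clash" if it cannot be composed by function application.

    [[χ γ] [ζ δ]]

type clash

[χ γ]: <<e,<t,t>>,<e,t>> applied to <e,<t,t>> yields <e,t>.
[ζ δ]: t with e — neither is a function whose domain matches the other; composition fails here.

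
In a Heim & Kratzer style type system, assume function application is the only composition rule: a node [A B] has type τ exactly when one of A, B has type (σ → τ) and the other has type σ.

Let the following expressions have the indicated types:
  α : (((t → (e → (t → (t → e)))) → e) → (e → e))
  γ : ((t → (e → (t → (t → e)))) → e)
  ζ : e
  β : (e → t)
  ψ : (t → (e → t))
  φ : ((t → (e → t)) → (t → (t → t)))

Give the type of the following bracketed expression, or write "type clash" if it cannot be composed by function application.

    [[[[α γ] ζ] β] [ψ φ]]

(t → t)

[α γ]: α is (((t → (e → (t → (t → e)))) → e) → (e → e)), γ is ((t → (e → (t → (t → e)))) → e); result (e → e).
[[α γ] ζ]: [α γ] is (e → e), ζ is e; result e.
[[[α γ] ζ] β]: β is (e → t), [[α γ] ζ] is e; result t.
[ψ φ]: φ is ((t → (e → t)) → (t → (t → t))), ψ is (t → (e → t)); result (t → (t → t)).
[[[[α γ] ζ] β] [ψ φ]]: [ψ φ] is (t → (t → t)), [[[α γ] ζ] β] is t; result (t → t).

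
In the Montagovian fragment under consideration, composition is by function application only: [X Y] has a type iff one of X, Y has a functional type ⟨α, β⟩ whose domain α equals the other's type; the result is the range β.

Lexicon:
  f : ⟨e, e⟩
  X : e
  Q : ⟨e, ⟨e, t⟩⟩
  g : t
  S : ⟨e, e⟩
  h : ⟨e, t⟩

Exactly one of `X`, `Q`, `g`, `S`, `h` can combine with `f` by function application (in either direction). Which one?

X — combines: f : ⟨e, e⟩ takes X : e as argument, giving e.
Q : ⟨e, ⟨e, t⟩⟩ — does not combine with f.
g : t — does not combine with f.
S : ⟨e, e⟩ — does not combine with f.
h : ⟨e, t⟩ — does not combine with f.

X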